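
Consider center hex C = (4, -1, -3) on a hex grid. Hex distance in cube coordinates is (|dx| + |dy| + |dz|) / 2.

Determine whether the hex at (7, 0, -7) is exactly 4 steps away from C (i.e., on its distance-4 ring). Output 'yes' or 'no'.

Answer: yes

Derivation:
|px - cx| = |7 - 4| = 3
|py - cy| = |0 - (-1)| = 1
|pz - cz| = |-7 - (-3)| = 4
distance = (3+1+4)/2 = 8/2 = 4
radius = 4; distance == radius -> yes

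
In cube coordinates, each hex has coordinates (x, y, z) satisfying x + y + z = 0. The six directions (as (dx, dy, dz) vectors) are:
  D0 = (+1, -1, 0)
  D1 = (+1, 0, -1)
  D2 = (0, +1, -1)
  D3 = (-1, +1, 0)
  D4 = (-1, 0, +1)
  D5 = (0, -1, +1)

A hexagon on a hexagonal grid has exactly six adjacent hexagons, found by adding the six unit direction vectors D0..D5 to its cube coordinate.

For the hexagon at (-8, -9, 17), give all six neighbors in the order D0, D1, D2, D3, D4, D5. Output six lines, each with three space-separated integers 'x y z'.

Answer: -7 -10 17
-7 -9 16
-8 -8 16
-9 -8 17
-9 -9 18
-8 -10 18

Derivation:
Center: (-8, -9, 17). Add each direction:
  D0: (-8, -9, 17) + (1, -1, 0) = (-7, -10, 17)
  D1: (-8, -9, 17) + (1, 0, -1) = (-7, -9, 16)
  D2: (-8, -9, 17) + (0, 1, -1) = (-8, -8, 16)
  D3: (-8, -9, 17) + (-1, 1, 0) = (-9, -8, 17)
  D4: (-8, -9, 17) + (-1, 0, 1) = (-9, -9, 18)
  D5: (-8, -9, 17) + (0, -1, 1) = (-8, -10, 18)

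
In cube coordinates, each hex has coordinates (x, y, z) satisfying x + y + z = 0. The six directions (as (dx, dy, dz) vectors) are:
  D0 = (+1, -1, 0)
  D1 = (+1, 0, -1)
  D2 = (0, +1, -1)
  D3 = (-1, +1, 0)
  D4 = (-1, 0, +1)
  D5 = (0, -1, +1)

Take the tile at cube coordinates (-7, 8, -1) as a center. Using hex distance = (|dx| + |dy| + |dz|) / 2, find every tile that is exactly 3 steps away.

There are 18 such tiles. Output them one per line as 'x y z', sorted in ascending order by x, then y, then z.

Walk ring at distance 3 from (-7, 8, -1):
Start at center + D4*3 = (-10, 8, 2)
  hex 0: (-10, 8, 2)
  hex 1: (-9, 7, 2)
  hex 2: (-8, 6, 2)
  hex 3: (-7, 5, 2)
  hex 4: (-6, 5, 1)
  hex 5: (-5, 5, 0)
  hex 6: (-4, 5, -1)
  hex 7: (-4, 6, -2)
  hex 8: (-4, 7, -3)
  hex 9: (-4, 8, -4)
  hex 10: (-5, 9, -4)
  hex 11: (-6, 10, -4)
  hex 12: (-7, 11, -4)
  hex 13: (-8, 11, -3)
  hex 14: (-9, 11, -2)
  hex 15: (-10, 11, -1)
  hex 16: (-10, 10, 0)
  hex 17: (-10, 9, 1)
Sorted: 18 hexes.

Answer: -10 8 2
-10 9 1
-10 10 0
-10 11 -1
-9 7 2
-9 11 -2
-8 6 2
-8 11 -3
-7 5 2
-7 11 -4
-6 5 1
-6 10 -4
-5 5 0
-5 9 -4
-4 5 -1
-4 6 -2
-4 7 -3
-4 8 -4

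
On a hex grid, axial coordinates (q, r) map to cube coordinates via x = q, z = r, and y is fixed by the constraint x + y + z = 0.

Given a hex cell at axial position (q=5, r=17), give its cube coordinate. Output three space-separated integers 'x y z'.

x = q = 5
z = r = 17
y = -x - z = -(5) - (17) = -22

Answer: 5 -22 17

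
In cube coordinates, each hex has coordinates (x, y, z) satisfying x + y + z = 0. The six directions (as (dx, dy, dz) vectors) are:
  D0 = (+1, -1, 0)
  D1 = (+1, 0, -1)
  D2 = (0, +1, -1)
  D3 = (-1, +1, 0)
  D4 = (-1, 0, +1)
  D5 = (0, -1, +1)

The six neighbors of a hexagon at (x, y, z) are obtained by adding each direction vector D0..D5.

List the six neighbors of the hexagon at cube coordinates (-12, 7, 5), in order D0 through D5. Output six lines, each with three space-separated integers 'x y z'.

Answer: -11 6 5
-11 7 4
-12 8 4
-13 8 5
-13 7 6
-12 6 6

Derivation:
Center: (-12, 7, 5). Add each direction:
  D0: (-12, 7, 5) + (1, -1, 0) = (-11, 6, 5)
  D1: (-12, 7, 5) + (1, 0, -1) = (-11, 7, 4)
  D2: (-12, 7, 5) + (0, 1, -1) = (-12, 8, 4)
  D3: (-12, 7, 5) + (-1, 1, 0) = (-13, 8, 5)
  D4: (-12, 7, 5) + (-1, 0, 1) = (-13, 7, 6)
  D5: (-12, 7, 5) + (0, -1, 1) = (-12, 6, 6)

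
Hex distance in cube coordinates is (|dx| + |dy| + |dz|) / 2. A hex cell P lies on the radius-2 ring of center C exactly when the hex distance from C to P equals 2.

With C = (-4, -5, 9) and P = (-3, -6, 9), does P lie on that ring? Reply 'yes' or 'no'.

Answer: no

Derivation:
|px - cx| = |-3 - (-4)| = 1
|py - cy| = |-6 - (-5)| = 1
|pz - cz| = |9 - 9| = 0
distance = (1+1+0)/2 = 2/2 = 1
radius = 2; distance != radius -> no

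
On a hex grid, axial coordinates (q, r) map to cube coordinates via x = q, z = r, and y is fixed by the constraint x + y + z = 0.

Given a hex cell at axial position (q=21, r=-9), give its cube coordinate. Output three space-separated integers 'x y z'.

x = q = 21
z = r = -9
y = -x - z = -(21) - (-9) = -12

Answer: 21 -12 -9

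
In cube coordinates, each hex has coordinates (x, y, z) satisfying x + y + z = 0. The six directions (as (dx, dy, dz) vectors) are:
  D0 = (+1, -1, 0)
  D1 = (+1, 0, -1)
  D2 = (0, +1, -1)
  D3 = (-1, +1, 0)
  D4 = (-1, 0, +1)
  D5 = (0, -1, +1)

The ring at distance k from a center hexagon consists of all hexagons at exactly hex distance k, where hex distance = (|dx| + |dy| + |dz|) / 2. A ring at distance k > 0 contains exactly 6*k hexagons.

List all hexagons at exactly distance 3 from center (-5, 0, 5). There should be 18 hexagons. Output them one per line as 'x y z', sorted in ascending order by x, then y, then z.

Walk ring at distance 3 from (-5, 0, 5):
Start at center + D4*3 = (-8, 0, 8)
  hex 0: (-8, 0, 8)
  hex 1: (-7, -1, 8)
  hex 2: (-6, -2, 8)
  hex 3: (-5, -3, 8)
  hex 4: (-4, -3, 7)
  hex 5: (-3, -3, 6)
  hex 6: (-2, -3, 5)
  hex 7: (-2, -2, 4)
  hex 8: (-2, -1, 3)
  hex 9: (-2, 0, 2)
  hex 10: (-3, 1, 2)
  hex 11: (-4, 2, 2)
  hex 12: (-5, 3, 2)
  hex 13: (-6, 3, 3)
  hex 14: (-7, 3, 4)
  hex 15: (-8, 3, 5)
  hex 16: (-8, 2, 6)
  hex 17: (-8, 1, 7)
Sorted: 18 hexes.

Answer: -8 0 8
-8 1 7
-8 2 6
-8 3 5
-7 -1 8
-7 3 4
-6 -2 8
-6 3 3
-5 -3 8
-5 3 2
-4 -3 7
-4 2 2
-3 -3 6
-3 1 2
-2 -3 5
-2 -2 4
-2 -1 3
-2 0 2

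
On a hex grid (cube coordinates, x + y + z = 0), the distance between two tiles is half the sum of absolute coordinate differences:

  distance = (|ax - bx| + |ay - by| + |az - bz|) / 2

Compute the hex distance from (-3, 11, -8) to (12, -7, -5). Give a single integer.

Answer: 18

Derivation:
|ax - bx| = |-3 - 12| = 15
|ay - by| = |11 - (-7)| = 18
|az - bz| = |-8 - (-5)| = 3
distance = (15 + 18 + 3) / 2 = 36 / 2 = 18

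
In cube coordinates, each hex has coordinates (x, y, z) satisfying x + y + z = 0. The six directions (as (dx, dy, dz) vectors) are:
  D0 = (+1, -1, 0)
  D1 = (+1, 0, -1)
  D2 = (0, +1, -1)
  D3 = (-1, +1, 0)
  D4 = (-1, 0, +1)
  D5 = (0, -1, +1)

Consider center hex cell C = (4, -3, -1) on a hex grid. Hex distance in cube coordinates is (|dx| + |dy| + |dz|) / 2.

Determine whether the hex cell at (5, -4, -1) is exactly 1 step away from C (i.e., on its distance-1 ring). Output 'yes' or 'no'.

Answer: yes

Derivation:
|px - cx| = |5 - 4| = 1
|py - cy| = |-4 - (-3)| = 1
|pz - cz| = |-1 - (-1)| = 0
distance = (1+1+0)/2 = 2/2 = 1
radius = 1; distance == radius -> yes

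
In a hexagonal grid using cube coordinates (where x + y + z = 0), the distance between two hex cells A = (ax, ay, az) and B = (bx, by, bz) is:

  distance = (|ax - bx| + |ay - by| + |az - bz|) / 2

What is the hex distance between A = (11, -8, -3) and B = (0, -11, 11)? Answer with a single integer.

|ax - bx| = |11 - 0| = 11
|ay - by| = |-8 - (-11)| = 3
|az - bz| = |-3 - 11| = 14
distance = (11 + 3 + 14) / 2 = 28 / 2 = 14

Answer: 14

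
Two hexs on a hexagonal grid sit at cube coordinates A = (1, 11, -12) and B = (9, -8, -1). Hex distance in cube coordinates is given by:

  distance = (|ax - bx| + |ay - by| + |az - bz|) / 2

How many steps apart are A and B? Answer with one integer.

|ax - bx| = |1 - 9| = 8
|ay - by| = |11 - (-8)| = 19
|az - bz| = |-12 - (-1)| = 11
distance = (8 + 19 + 11) / 2 = 38 / 2 = 19

Answer: 19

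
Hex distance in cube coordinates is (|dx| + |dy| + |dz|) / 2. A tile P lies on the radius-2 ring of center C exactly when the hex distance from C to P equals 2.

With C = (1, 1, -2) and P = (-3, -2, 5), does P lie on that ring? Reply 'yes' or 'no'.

Answer: no

Derivation:
|px - cx| = |-3 - 1| = 4
|py - cy| = |-2 - 1| = 3
|pz - cz| = |5 - (-2)| = 7
distance = (4+3+7)/2 = 14/2 = 7
radius = 2; distance != radius -> no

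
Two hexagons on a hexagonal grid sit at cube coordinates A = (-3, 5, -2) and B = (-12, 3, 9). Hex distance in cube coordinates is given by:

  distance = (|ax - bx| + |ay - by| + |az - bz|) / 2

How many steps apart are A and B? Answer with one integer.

|ax - bx| = |-3 - (-12)| = 9
|ay - by| = |5 - 3| = 2
|az - bz| = |-2 - 9| = 11
distance = (9 + 2 + 11) / 2 = 22 / 2 = 11

Answer: 11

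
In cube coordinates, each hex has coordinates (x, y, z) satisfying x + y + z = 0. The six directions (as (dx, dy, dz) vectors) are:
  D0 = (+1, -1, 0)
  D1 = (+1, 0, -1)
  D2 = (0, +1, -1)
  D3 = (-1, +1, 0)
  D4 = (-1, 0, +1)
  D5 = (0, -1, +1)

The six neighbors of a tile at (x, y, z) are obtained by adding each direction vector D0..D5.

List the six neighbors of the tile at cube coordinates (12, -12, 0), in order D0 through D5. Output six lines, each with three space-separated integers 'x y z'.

Center: (12, -12, 0). Add each direction:
  D0: (12, -12, 0) + (1, -1, 0) = (13, -13, 0)
  D1: (12, -12, 0) + (1, 0, -1) = (13, -12, -1)
  D2: (12, -12, 0) + (0, 1, -1) = (12, -11, -1)
  D3: (12, -12, 0) + (-1, 1, 0) = (11, -11, 0)
  D4: (12, -12, 0) + (-1, 0, 1) = (11, -12, 1)
  D5: (12, -12, 0) + (0, -1, 1) = (12, -13, 1)

Answer: 13 -13 0
13 -12 -1
12 -11 -1
11 -11 0
11 -12 1
12 -13 1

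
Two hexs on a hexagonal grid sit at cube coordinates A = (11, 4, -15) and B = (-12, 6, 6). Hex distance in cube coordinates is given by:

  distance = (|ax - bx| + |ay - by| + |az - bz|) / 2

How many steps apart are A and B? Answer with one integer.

Answer: 23

Derivation:
|ax - bx| = |11 - (-12)| = 23
|ay - by| = |4 - 6| = 2
|az - bz| = |-15 - 6| = 21
distance = (23 + 2 + 21) / 2 = 46 / 2 = 23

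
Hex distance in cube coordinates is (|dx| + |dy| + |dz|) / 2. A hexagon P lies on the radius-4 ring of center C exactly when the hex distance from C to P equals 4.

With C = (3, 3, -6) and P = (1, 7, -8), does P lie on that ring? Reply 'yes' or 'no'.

|px - cx| = |1 - 3| = 2
|py - cy| = |7 - 3| = 4
|pz - cz| = |-8 - (-6)| = 2
distance = (2+4+2)/2 = 8/2 = 4
radius = 4; distance == radius -> yes

Answer: yes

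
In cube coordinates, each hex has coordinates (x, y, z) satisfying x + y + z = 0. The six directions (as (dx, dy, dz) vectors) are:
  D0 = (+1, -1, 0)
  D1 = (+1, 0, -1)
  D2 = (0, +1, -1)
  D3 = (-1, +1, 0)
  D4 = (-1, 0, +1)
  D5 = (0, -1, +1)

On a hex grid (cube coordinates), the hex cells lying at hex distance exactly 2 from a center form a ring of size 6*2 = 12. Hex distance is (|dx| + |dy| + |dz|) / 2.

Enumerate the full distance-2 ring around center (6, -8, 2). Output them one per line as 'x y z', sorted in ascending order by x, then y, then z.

Walk ring at distance 2 from (6, -8, 2):
Start at center + D4*2 = (4, -8, 4)
  hex 0: (4, -8, 4)
  hex 1: (5, -9, 4)
  hex 2: (6, -10, 4)
  hex 3: (7, -10, 3)
  hex 4: (8, -10, 2)
  hex 5: (8, -9, 1)
  hex 6: (8, -8, 0)
  hex 7: (7, -7, 0)
  hex 8: (6, -6, 0)
  hex 9: (5, -6, 1)
  hex 10: (4, -6, 2)
  hex 11: (4, -7, 3)
Sorted: 12 hexes.

Answer: 4 -8 4
4 -7 3
4 -6 2
5 -9 4
5 -6 1
6 -10 4
6 -6 0
7 -10 3
7 -7 0
8 -10 2
8 -9 1
8 -8 0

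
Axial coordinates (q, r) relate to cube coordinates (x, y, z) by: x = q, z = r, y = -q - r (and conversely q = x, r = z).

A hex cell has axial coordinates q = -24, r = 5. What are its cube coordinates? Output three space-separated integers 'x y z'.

x = q = -24
z = r = 5
y = -x - z = -(-24) - (5) = 19

Answer: -24 19 5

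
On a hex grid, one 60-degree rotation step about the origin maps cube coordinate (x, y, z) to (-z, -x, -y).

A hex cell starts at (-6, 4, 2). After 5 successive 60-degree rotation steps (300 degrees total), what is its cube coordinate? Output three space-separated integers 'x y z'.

Start: (-6, 4, 2)
Step 1: (-6, 4, 2) -> (-(2), -(-6), -(4)) = (-2, 6, -4)
Step 2: (-2, 6, -4) -> (-(-4), -(-2), -(6)) = (4, 2, -6)
Step 3: (4, 2, -6) -> (-(-6), -(4), -(2)) = (6, -4, -2)
Step 4: (6, -4, -2) -> (-(-2), -(6), -(-4)) = (2, -6, 4)
Step 5: (2, -6, 4) -> (-(4), -(2), -(-6)) = (-4, -2, 6)

Answer: -4 -2 6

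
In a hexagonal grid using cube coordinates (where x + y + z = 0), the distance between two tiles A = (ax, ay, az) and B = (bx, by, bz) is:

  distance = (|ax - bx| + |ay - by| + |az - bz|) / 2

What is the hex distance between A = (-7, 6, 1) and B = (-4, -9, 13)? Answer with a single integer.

|ax - bx| = |-7 - (-4)| = 3
|ay - by| = |6 - (-9)| = 15
|az - bz| = |1 - 13| = 12
distance = (3 + 15 + 12) / 2 = 30 / 2 = 15

Answer: 15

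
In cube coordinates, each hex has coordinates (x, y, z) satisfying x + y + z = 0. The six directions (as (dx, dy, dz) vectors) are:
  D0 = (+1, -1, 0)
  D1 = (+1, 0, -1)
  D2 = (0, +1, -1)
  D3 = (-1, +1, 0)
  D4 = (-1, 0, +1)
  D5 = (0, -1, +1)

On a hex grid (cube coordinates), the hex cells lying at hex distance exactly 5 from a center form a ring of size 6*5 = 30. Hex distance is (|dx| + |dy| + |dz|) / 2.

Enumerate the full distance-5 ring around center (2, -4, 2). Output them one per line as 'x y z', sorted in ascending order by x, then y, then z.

Walk ring at distance 5 from (2, -4, 2):
Start at center + D4*5 = (-3, -4, 7)
  hex 0: (-3, -4, 7)
  hex 1: (-2, -5, 7)
  hex 2: (-1, -6, 7)
  hex 3: (0, -7, 7)
  hex 4: (1, -8, 7)
  hex 5: (2, -9, 7)
  hex 6: (3, -9, 6)
  hex 7: (4, -9, 5)
  hex 8: (5, -9, 4)
  hex 9: (6, -9, 3)
  hex 10: (7, -9, 2)
  hex 11: (7, -8, 1)
  hex 12: (7, -7, 0)
  hex 13: (7, -6, -1)
  hex 14: (7, -5, -2)
  hex 15: (7, -4, -3)
  hex 16: (6, -3, -3)
  hex 17: (5, -2, -3)
  hex 18: (4, -1, -3)
  hex 19: (3, 0, -3)
  hex 20: (2, 1, -3)
  hex 21: (1, 1, -2)
  hex 22: (0, 1, -1)
  hex 23: (-1, 1, 0)
  hex 24: (-2, 1, 1)
  hex 25: (-3, 1, 2)
  hex 26: (-3, 0, 3)
  hex 27: (-3, -1, 4)
  hex 28: (-3, -2, 5)
  hex 29: (-3, -3, 6)
Sorted: 30 hexes.

Answer: -3 -4 7
-3 -3 6
-3 -2 5
-3 -1 4
-3 0 3
-3 1 2
-2 -5 7
-2 1 1
-1 -6 7
-1 1 0
0 -7 7
0 1 -1
1 -8 7
1 1 -2
2 -9 7
2 1 -3
3 -9 6
3 0 -3
4 -9 5
4 -1 -3
5 -9 4
5 -2 -3
6 -9 3
6 -3 -3
7 -9 2
7 -8 1
7 -7 0
7 -6 -1
7 -5 -2
7 -4 -3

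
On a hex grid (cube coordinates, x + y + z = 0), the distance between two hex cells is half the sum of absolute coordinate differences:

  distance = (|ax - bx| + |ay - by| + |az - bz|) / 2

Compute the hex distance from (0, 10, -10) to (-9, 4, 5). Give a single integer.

Answer: 15

Derivation:
|ax - bx| = |0 - (-9)| = 9
|ay - by| = |10 - 4| = 6
|az - bz| = |-10 - 5| = 15
distance = (9 + 6 + 15) / 2 = 30 / 2 = 15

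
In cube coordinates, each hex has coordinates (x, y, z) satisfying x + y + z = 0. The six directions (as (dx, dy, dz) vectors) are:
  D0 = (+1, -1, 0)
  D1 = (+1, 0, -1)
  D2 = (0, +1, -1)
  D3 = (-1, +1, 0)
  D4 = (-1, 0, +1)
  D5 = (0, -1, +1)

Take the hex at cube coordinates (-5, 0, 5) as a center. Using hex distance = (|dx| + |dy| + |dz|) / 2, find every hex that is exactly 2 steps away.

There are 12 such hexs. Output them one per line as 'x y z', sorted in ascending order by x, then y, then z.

Answer: -7 0 7
-7 1 6
-7 2 5
-6 -1 7
-6 2 4
-5 -2 7
-5 2 3
-4 -2 6
-4 1 3
-3 -2 5
-3 -1 4
-3 0 3

Derivation:
Walk ring at distance 2 from (-5, 0, 5):
Start at center + D4*2 = (-7, 0, 7)
  hex 0: (-7, 0, 7)
  hex 1: (-6, -1, 7)
  hex 2: (-5, -2, 7)
  hex 3: (-4, -2, 6)
  hex 4: (-3, -2, 5)
  hex 5: (-3, -1, 4)
  hex 6: (-3, 0, 3)
  hex 7: (-4, 1, 3)
  hex 8: (-5, 2, 3)
  hex 9: (-6, 2, 4)
  hex 10: (-7, 2, 5)
  hex 11: (-7, 1, 6)
Sorted: 12 hexes.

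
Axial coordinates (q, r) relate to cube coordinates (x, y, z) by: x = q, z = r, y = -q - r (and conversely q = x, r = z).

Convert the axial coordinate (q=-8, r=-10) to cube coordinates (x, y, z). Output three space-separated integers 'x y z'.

x = q = -8
z = r = -10
y = -x - z = -(-8) - (-10) = 18

Answer: -8 18 -10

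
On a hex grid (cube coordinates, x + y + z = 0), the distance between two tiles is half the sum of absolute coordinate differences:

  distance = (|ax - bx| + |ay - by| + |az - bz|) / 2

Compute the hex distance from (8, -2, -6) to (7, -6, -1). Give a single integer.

|ax - bx| = |8 - 7| = 1
|ay - by| = |-2 - (-6)| = 4
|az - bz| = |-6 - (-1)| = 5
distance = (1 + 4 + 5) / 2 = 10 / 2 = 5

Answer: 5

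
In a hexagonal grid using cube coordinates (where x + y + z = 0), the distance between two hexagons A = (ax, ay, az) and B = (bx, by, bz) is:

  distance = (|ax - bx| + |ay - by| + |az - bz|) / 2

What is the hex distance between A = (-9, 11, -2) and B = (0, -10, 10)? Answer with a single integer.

|ax - bx| = |-9 - 0| = 9
|ay - by| = |11 - (-10)| = 21
|az - bz| = |-2 - 10| = 12
distance = (9 + 21 + 12) / 2 = 42 / 2 = 21

Answer: 21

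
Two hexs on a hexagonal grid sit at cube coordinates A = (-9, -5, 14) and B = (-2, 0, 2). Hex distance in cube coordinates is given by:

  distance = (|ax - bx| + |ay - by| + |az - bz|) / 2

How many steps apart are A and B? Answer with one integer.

Answer: 12

Derivation:
|ax - bx| = |-9 - (-2)| = 7
|ay - by| = |-5 - 0| = 5
|az - bz| = |14 - 2| = 12
distance = (7 + 5 + 12) / 2 = 24 / 2 = 12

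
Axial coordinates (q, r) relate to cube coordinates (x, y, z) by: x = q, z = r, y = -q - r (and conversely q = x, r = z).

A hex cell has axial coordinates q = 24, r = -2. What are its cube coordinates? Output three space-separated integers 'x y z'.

Answer: 24 -22 -2

Derivation:
x = q = 24
z = r = -2
y = -x - z = -(24) - (-2) = -22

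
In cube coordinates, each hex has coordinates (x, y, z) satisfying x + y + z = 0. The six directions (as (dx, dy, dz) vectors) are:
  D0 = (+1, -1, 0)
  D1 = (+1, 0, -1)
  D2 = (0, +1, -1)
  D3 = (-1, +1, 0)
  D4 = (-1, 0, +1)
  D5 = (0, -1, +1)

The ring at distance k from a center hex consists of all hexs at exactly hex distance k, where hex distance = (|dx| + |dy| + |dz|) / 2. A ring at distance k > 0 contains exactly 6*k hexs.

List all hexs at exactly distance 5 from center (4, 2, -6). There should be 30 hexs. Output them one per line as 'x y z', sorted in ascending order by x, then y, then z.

Walk ring at distance 5 from (4, 2, -6):
Start at center + D4*5 = (-1, 2, -1)
  hex 0: (-1, 2, -1)
  hex 1: (0, 1, -1)
  hex 2: (1, 0, -1)
  hex 3: (2, -1, -1)
  hex 4: (3, -2, -1)
  hex 5: (4, -3, -1)
  hex 6: (5, -3, -2)
  hex 7: (6, -3, -3)
  hex 8: (7, -3, -4)
  hex 9: (8, -3, -5)
  hex 10: (9, -3, -6)
  hex 11: (9, -2, -7)
  hex 12: (9, -1, -8)
  hex 13: (9, 0, -9)
  hex 14: (9, 1, -10)
  hex 15: (9, 2, -11)
  hex 16: (8, 3, -11)
  hex 17: (7, 4, -11)
  hex 18: (6, 5, -11)
  hex 19: (5, 6, -11)
  hex 20: (4, 7, -11)
  hex 21: (3, 7, -10)
  hex 22: (2, 7, -9)
  hex 23: (1, 7, -8)
  hex 24: (0, 7, -7)
  hex 25: (-1, 7, -6)
  hex 26: (-1, 6, -5)
  hex 27: (-1, 5, -4)
  hex 28: (-1, 4, -3)
  hex 29: (-1, 3, -2)
Sorted: 30 hexes.

Answer: -1 2 -1
-1 3 -2
-1 4 -3
-1 5 -4
-1 6 -5
-1 7 -6
0 1 -1
0 7 -7
1 0 -1
1 7 -8
2 -1 -1
2 7 -9
3 -2 -1
3 7 -10
4 -3 -1
4 7 -11
5 -3 -2
5 6 -11
6 -3 -3
6 5 -11
7 -3 -4
7 4 -11
8 -3 -5
8 3 -11
9 -3 -6
9 -2 -7
9 -1 -8
9 0 -9
9 1 -10
9 2 -11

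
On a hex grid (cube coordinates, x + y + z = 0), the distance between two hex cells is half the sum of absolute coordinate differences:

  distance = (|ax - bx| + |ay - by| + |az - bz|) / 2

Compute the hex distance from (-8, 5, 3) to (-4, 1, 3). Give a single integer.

|ax - bx| = |-8 - (-4)| = 4
|ay - by| = |5 - 1| = 4
|az - bz| = |3 - 3| = 0
distance = (4 + 4 + 0) / 2 = 8 / 2 = 4

Answer: 4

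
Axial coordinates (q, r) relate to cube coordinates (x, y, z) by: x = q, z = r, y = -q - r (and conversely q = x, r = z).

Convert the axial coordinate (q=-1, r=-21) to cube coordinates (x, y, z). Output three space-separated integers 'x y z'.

x = q = -1
z = r = -21
y = -x - z = -(-1) - (-21) = 22

Answer: -1 22 -21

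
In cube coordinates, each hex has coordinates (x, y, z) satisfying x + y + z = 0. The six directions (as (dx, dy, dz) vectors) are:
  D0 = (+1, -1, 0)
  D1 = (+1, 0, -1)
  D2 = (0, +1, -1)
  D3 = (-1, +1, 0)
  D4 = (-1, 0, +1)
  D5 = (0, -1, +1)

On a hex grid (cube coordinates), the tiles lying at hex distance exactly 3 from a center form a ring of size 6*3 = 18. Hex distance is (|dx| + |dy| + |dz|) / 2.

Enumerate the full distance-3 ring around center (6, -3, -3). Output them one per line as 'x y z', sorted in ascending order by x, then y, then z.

Walk ring at distance 3 from (6, -3, -3):
Start at center + D4*3 = (3, -3, 0)
  hex 0: (3, -3, 0)
  hex 1: (4, -4, 0)
  hex 2: (5, -5, 0)
  hex 3: (6, -6, 0)
  hex 4: (7, -6, -1)
  hex 5: (8, -6, -2)
  hex 6: (9, -6, -3)
  hex 7: (9, -5, -4)
  hex 8: (9, -4, -5)
  hex 9: (9, -3, -6)
  hex 10: (8, -2, -6)
  hex 11: (7, -1, -6)
  hex 12: (6, 0, -6)
  hex 13: (5, 0, -5)
  hex 14: (4, 0, -4)
  hex 15: (3, 0, -3)
  hex 16: (3, -1, -2)
  hex 17: (3, -2, -1)
Sorted: 18 hexes.

Answer: 3 -3 0
3 -2 -1
3 -1 -2
3 0 -3
4 -4 0
4 0 -4
5 -5 0
5 0 -5
6 -6 0
6 0 -6
7 -6 -1
7 -1 -6
8 -6 -2
8 -2 -6
9 -6 -3
9 -5 -4
9 -4 -5
9 -3 -6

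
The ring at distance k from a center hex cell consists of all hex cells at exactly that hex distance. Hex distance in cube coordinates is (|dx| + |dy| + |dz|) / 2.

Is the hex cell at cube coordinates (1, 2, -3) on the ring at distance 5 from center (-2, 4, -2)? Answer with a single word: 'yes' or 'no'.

Answer: no

Derivation:
|px - cx| = |1 - (-2)| = 3
|py - cy| = |2 - 4| = 2
|pz - cz| = |-3 - (-2)| = 1
distance = (3+2+1)/2 = 6/2 = 3
radius = 5; distance != radius -> no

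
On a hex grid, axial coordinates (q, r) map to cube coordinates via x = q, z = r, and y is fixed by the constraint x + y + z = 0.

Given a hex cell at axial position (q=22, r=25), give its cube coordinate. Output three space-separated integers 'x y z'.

x = q = 22
z = r = 25
y = -x - z = -(22) - (25) = -47

Answer: 22 -47 25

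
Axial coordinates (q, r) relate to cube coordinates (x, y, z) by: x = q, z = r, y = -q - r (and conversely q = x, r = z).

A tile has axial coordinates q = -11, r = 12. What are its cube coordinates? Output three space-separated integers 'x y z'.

Answer: -11 -1 12

Derivation:
x = q = -11
z = r = 12
y = -x - z = -(-11) - (12) = -1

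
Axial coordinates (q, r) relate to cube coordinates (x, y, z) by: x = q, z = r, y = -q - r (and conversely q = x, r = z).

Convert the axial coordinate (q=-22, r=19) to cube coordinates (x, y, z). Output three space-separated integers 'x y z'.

Answer: -22 3 19

Derivation:
x = q = -22
z = r = 19
y = -x - z = -(-22) - (19) = 3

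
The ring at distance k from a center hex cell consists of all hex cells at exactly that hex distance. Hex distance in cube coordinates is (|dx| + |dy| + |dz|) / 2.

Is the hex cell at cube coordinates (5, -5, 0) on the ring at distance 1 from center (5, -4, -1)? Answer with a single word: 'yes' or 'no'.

|px - cx| = |5 - 5| = 0
|py - cy| = |-5 - (-4)| = 1
|pz - cz| = |0 - (-1)| = 1
distance = (0+1+1)/2 = 2/2 = 1
radius = 1; distance == radius -> yes

Answer: yes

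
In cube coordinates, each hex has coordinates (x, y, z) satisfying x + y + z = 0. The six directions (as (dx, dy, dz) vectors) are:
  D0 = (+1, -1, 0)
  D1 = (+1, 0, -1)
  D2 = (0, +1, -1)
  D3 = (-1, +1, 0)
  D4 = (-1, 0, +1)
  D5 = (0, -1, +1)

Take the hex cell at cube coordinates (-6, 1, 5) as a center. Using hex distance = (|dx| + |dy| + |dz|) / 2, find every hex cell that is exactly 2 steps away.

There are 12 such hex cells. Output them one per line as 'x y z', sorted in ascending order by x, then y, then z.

Walk ring at distance 2 from (-6, 1, 5):
Start at center + D4*2 = (-8, 1, 7)
  hex 0: (-8, 1, 7)
  hex 1: (-7, 0, 7)
  hex 2: (-6, -1, 7)
  hex 3: (-5, -1, 6)
  hex 4: (-4, -1, 5)
  hex 5: (-4, 0, 4)
  hex 6: (-4, 1, 3)
  hex 7: (-5, 2, 3)
  hex 8: (-6, 3, 3)
  hex 9: (-7, 3, 4)
  hex 10: (-8, 3, 5)
  hex 11: (-8, 2, 6)
Sorted: 12 hexes.

Answer: -8 1 7
-8 2 6
-8 3 5
-7 0 7
-7 3 4
-6 -1 7
-6 3 3
-5 -1 6
-5 2 3
-4 -1 5
-4 0 4
-4 1 3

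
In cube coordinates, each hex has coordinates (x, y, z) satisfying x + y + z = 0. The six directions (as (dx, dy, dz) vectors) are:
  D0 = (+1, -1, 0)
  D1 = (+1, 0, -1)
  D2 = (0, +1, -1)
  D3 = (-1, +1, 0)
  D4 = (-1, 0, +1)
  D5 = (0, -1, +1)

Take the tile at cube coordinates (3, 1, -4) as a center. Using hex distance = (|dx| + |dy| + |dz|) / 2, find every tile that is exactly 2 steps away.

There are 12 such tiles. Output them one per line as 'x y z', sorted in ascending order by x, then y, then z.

Walk ring at distance 2 from (3, 1, -4):
Start at center + D4*2 = (1, 1, -2)
  hex 0: (1, 1, -2)
  hex 1: (2, 0, -2)
  hex 2: (3, -1, -2)
  hex 3: (4, -1, -3)
  hex 4: (5, -1, -4)
  hex 5: (5, 0, -5)
  hex 6: (5, 1, -6)
  hex 7: (4, 2, -6)
  hex 8: (3, 3, -6)
  hex 9: (2, 3, -5)
  hex 10: (1, 3, -4)
  hex 11: (1, 2, -3)
Sorted: 12 hexes.

Answer: 1 1 -2
1 2 -3
1 3 -4
2 0 -2
2 3 -5
3 -1 -2
3 3 -6
4 -1 -3
4 2 -6
5 -1 -4
5 0 -5
5 1 -6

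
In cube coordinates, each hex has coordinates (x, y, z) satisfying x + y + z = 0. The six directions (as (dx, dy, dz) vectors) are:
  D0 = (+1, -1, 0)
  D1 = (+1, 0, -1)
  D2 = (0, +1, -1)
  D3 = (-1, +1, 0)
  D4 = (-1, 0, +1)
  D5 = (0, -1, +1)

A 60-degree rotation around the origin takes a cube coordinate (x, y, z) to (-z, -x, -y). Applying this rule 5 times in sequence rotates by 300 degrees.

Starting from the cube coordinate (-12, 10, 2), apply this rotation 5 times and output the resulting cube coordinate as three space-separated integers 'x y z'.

Start: (-12, 10, 2)
Step 1: (-12, 10, 2) -> (-(2), -(-12), -(10)) = (-2, 12, -10)
Step 2: (-2, 12, -10) -> (-(-10), -(-2), -(12)) = (10, 2, -12)
Step 3: (10, 2, -12) -> (-(-12), -(10), -(2)) = (12, -10, -2)
Step 4: (12, -10, -2) -> (-(-2), -(12), -(-10)) = (2, -12, 10)
Step 5: (2, -12, 10) -> (-(10), -(2), -(-12)) = (-10, -2, 12)

Answer: -10 -2 12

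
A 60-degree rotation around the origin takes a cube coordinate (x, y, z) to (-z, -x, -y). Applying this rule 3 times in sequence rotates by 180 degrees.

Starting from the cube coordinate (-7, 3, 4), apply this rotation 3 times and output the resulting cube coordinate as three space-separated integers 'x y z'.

Start: (-7, 3, 4)
Step 1: (-7, 3, 4) -> (-(4), -(-7), -(3)) = (-4, 7, -3)
Step 2: (-4, 7, -3) -> (-(-3), -(-4), -(7)) = (3, 4, -7)
Step 3: (3, 4, -7) -> (-(-7), -(3), -(4)) = (7, -3, -4)

Answer: 7 -3 -4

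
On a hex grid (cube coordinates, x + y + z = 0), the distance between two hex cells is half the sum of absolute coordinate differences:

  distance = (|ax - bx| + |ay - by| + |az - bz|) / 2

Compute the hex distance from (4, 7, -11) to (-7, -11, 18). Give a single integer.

Answer: 29

Derivation:
|ax - bx| = |4 - (-7)| = 11
|ay - by| = |7 - (-11)| = 18
|az - bz| = |-11 - 18| = 29
distance = (11 + 18 + 29) / 2 = 58 / 2 = 29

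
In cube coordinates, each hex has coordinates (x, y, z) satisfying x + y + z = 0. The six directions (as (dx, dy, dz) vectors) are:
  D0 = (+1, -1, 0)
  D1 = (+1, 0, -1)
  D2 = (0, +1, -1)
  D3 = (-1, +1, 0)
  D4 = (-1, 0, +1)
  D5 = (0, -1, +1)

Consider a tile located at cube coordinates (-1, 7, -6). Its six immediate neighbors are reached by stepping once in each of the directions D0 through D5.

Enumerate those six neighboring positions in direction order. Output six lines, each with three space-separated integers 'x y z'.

Center: (-1, 7, -6). Add each direction:
  D0: (-1, 7, -6) + (1, -1, 0) = (0, 6, -6)
  D1: (-1, 7, -6) + (1, 0, -1) = (0, 7, -7)
  D2: (-1, 7, -6) + (0, 1, -1) = (-1, 8, -7)
  D3: (-1, 7, -6) + (-1, 1, 0) = (-2, 8, -6)
  D4: (-1, 7, -6) + (-1, 0, 1) = (-2, 7, -5)
  D5: (-1, 7, -6) + (0, -1, 1) = (-1, 6, -5)

Answer: 0 6 -6
0 7 -7
-1 8 -7
-2 8 -6
-2 7 -5
-1 6 -5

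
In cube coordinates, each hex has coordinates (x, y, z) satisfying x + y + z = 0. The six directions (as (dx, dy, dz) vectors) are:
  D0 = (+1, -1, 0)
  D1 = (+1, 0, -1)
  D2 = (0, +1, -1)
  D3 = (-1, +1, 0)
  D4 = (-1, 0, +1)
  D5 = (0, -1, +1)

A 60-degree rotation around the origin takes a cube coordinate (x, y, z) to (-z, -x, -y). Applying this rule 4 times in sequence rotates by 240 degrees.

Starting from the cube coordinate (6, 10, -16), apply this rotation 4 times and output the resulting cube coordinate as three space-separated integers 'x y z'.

Answer: -16 6 10

Derivation:
Start: (6, 10, -16)
Step 1: (6, 10, -16) -> (-(-16), -(6), -(10)) = (16, -6, -10)
Step 2: (16, -6, -10) -> (-(-10), -(16), -(-6)) = (10, -16, 6)
Step 3: (10, -16, 6) -> (-(6), -(10), -(-16)) = (-6, -10, 16)
Step 4: (-6, -10, 16) -> (-(16), -(-6), -(-10)) = (-16, 6, 10)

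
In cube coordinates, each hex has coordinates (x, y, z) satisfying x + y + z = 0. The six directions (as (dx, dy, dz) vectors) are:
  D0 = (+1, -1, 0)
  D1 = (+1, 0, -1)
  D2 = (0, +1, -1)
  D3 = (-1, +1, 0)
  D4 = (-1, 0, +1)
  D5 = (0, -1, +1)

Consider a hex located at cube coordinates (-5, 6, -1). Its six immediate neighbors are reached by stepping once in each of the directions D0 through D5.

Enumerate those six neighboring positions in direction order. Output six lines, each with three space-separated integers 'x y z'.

Answer: -4 5 -1
-4 6 -2
-5 7 -2
-6 7 -1
-6 6 0
-5 5 0

Derivation:
Center: (-5, 6, -1). Add each direction:
  D0: (-5, 6, -1) + (1, -1, 0) = (-4, 5, -1)
  D1: (-5, 6, -1) + (1, 0, -1) = (-4, 6, -2)
  D2: (-5, 6, -1) + (0, 1, -1) = (-5, 7, -2)
  D3: (-5, 6, -1) + (-1, 1, 0) = (-6, 7, -1)
  D4: (-5, 6, -1) + (-1, 0, 1) = (-6, 6, 0)
  D5: (-5, 6, -1) + (0, -1, 1) = (-5, 5, 0)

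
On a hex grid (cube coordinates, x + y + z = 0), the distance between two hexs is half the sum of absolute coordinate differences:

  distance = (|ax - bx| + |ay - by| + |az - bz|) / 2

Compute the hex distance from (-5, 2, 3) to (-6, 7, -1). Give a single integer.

|ax - bx| = |-5 - (-6)| = 1
|ay - by| = |2 - 7| = 5
|az - bz| = |3 - (-1)| = 4
distance = (1 + 5 + 4) / 2 = 10 / 2 = 5

Answer: 5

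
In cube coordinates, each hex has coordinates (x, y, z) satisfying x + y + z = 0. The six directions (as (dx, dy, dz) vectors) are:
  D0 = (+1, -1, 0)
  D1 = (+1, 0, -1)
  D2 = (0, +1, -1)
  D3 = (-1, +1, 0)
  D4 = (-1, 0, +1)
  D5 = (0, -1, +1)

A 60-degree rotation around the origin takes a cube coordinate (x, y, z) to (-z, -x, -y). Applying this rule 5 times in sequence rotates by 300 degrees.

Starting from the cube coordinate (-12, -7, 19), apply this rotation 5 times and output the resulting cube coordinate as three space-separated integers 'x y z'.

Answer: 7 -19 12

Derivation:
Start: (-12, -7, 19)
Step 1: (-12, -7, 19) -> (-(19), -(-12), -(-7)) = (-19, 12, 7)
Step 2: (-19, 12, 7) -> (-(7), -(-19), -(12)) = (-7, 19, -12)
Step 3: (-7, 19, -12) -> (-(-12), -(-7), -(19)) = (12, 7, -19)
Step 4: (12, 7, -19) -> (-(-19), -(12), -(7)) = (19, -12, -7)
Step 5: (19, -12, -7) -> (-(-7), -(19), -(-12)) = (7, -19, 12)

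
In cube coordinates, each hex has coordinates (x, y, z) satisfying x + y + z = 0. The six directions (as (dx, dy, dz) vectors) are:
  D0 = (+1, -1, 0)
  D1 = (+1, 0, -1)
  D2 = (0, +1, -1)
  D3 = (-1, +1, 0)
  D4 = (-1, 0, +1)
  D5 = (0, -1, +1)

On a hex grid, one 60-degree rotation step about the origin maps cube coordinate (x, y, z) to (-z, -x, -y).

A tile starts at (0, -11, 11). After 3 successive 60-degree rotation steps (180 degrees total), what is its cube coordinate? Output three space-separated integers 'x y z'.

Start: (0, -11, 11)
Step 1: (0, -11, 11) -> (-(11), -(0), -(-11)) = (-11, 0, 11)
Step 2: (-11, 0, 11) -> (-(11), -(-11), -(0)) = (-11, 11, 0)
Step 3: (-11, 11, 0) -> (-(0), -(-11), -(11)) = (0, 11, -11)

Answer: 0 11 -11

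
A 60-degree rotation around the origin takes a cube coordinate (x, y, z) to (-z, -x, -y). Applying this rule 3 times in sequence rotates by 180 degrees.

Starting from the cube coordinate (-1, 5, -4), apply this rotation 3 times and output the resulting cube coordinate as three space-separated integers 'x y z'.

Answer: 1 -5 4

Derivation:
Start: (-1, 5, -4)
Step 1: (-1, 5, -4) -> (-(-4), -(-1), -(5)) = (4, 1, -5)
Step 2: (4, 1, -5) -> (-(-5), -(4), -(1)) = (5, -4, -1)
Step 3: (5, -4, -1) -> (-(-1), -(5), -(-4)) = (1, -5, 4)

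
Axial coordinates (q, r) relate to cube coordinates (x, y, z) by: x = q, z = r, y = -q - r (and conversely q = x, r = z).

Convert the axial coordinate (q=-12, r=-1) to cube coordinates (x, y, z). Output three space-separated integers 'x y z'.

Answer: -12 13 -1

Derivation:
x = q = -12
z = r = -1
y = -x - z = -(-12) - (-1) = 13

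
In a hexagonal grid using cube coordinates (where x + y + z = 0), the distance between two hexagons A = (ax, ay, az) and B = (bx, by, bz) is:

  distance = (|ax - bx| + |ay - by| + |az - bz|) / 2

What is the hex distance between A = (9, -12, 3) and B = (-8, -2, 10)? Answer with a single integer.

Answer: 17

Derivation:
|ax - bx| = |9 - (-8)| = 17
|ay - by| = |-12 - (-2)| = 10
|az - bz| = |3 - 10| = 7
distance = (17 + 10 + 7) / 2 = 34 / 2 = 17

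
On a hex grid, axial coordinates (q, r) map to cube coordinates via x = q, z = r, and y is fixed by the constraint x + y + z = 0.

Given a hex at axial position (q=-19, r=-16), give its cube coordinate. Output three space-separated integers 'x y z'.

Answer: -19 35 -16

Derivation:
x = q = -19
z = r = -16
y = -x - z = -(-19) - (-16) = 35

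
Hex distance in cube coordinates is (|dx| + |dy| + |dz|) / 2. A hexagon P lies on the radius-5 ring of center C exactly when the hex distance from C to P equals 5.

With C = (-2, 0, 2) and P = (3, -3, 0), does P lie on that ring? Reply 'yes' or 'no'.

|px - cx| = |3 - (-2)| = 5
|py - cy| = |-3 - 0| = 3
|pz - cz| = |0 - 2| = 2
distance = (5+3+2)/2 = 10/2 = 5
radius = 5; distance == radius -> yes

Answer: yes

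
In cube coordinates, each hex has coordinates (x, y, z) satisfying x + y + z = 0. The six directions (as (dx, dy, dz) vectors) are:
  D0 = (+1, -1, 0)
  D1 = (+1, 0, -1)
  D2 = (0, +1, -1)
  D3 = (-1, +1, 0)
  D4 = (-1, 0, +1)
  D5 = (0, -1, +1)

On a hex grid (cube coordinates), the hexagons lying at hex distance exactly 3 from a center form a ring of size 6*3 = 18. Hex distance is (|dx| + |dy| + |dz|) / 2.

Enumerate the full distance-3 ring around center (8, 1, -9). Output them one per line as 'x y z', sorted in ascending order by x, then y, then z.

Walk ring at distance 3 from (8, 1, -9):
Start at center + D4*3 = (5, 1, -6)
  hex 0: (5, 1, -6)
  hex 1: (6, 0, -6)
  hex 2: (7, -1, -6)
  hex 3: (8, -2, -6)
  hex 4: (9, -2, -7)
  hex 5: (10, -2, -8)
  hex 6: (11, -2, -9)
  hex 7: (11, -1, -10)
  hex 8: (11, 0, -11)
  hex 9: (11, 1, -12)
  hex 10: (10, 2, -12)
  hex 11: (9, 3, -12)
  hex 12: (8, 4, -12)
  hex 13: (7, 4, -11)
  hex 14: (6, 4, -10)
  hex 15: (5, 4, -9)
  hex 16: (5, 3, -8)
  hex 17: (5, 2, -7)
Sorted: 18 hexes.

Answer: 5 1 -6
5 2 -7
5 3 -8
5 4 -9
6 0 -6
6 4 -10
7 -1 -6
7 4 -11
8 -2 -6
8 4 -12
9 -2 -7
9 3 -12
10 -2 -8
10 2 -12
11 -2 -9
11 -1 -10
11 0 -11
11 1 -12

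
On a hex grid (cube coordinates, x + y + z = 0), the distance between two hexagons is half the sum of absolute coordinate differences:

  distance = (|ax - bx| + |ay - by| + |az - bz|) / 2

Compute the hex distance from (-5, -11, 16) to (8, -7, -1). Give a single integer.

Answer: 17

Derivation:
|ax - bx| = |-5 - 8| = 13
|ay - by| = |-11 - (-7)| = 4
|az - bz| = |16 - (-1)| = 17
distance = (13 + 4 + 17) / 2 = 34 / 2 = 17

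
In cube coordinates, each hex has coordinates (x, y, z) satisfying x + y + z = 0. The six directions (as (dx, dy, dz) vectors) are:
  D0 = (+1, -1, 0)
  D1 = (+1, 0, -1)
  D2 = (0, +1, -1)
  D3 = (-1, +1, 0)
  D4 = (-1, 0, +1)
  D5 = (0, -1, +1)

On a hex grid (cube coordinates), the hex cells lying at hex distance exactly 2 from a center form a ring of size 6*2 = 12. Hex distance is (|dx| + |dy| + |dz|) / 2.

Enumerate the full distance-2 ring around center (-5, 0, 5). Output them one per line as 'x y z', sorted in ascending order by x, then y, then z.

Walk ring at distance 2 from (-5, 0, 5):
Start at center + D4*2 = (-7, 0, 7)
  hex 0: (-7, 0, 7)
  hex 1: (-6, -1, 7)
  hex 2: (-5, -2, 7)
  hex 3: (-4, -2, 6)
  hex 4: (-3, -2, 5)
  hex 5: (-3, -1, 4)
  hex 6: (-3, 0, 3)
  hex 7: (-4, 1, 3)
  hex 8: (-5, 2, 3)
  hex 9: (-6, 2, 4)
  hex 10: (-7, 2, 5)
  hex 11: (-7, 1, 6)
Sorted: 12 hexes.

Answer: -7 0 7
-7 1 6
-7 2 5
-6 -1 7
-6 2 4
-5 -2 7
-5 2 3
-4 -2 6
-4 1 3
-3 -2 5
-3 -1 4
-3 0 3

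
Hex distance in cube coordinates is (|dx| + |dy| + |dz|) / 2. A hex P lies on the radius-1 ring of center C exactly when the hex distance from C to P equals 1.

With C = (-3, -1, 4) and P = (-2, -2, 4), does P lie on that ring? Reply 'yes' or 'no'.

Answer: yes

Derivation:
|px - cx| = |-2 - (-3)| = 1
|py - cy| = |-2 - (-1)| = 1
|pz - cz| = |4 - 4| = 0
distance = (1+1+0)/2 = 2/2 = 1
radius = 1; distance == radius -> yes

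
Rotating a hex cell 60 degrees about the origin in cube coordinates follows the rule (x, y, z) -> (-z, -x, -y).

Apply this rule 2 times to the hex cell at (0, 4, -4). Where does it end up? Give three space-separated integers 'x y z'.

Answer: 4 -4 0

Derivation:
Start: (0, 4, -4)
Step 1: (0, 4, -4) -> (-(-4), -(0), -(4)) = (4, 0, -4)
Step 2: (4, 0, -4) -> (-(-4), -(4), -(0)) = (4, -4, 0)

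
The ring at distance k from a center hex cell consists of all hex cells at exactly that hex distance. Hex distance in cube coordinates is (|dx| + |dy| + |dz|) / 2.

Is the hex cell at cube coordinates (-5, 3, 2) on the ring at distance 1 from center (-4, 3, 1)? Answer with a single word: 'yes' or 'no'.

Answer: yes

Derivation:
|px - cx| = |-5 - (-4)| = 1
|py - cy| = |3 - 3| = 0
|pz - cz| = |2 - 1| = 1
distance = (1+0+1)/2 = 2/2 = 1
radius = 1; distance == radius -> yes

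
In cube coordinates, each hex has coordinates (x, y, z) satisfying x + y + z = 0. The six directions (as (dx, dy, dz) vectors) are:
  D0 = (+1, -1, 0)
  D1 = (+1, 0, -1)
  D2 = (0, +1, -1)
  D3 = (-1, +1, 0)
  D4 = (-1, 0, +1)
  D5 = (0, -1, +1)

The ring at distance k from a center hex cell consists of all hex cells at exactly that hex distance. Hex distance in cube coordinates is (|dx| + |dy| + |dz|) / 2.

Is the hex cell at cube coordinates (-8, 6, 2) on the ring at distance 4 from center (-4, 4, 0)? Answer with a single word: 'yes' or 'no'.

|px - cx| = |-8 - (-4)| = 4
|py - cy| = |6 - 4| = 2
|pz - cz| = |2 - 0| = 2
distance = (4+2+2)/2 = 8/2 = 4
radius = 4; distance == radius -> yes

Answer: yes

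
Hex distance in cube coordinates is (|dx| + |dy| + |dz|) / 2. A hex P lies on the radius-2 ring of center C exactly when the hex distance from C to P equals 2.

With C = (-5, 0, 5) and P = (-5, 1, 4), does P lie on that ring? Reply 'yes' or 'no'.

|px - cx| = |-5 - (-5)| = 0
|py - cy| = |1 - 0| = 1
|pz - cz| = |4 - 5| = 1
distance = (0+1+1)/2 = 2/2 = 1
radius = 2; distance != radius -> no

Answer: no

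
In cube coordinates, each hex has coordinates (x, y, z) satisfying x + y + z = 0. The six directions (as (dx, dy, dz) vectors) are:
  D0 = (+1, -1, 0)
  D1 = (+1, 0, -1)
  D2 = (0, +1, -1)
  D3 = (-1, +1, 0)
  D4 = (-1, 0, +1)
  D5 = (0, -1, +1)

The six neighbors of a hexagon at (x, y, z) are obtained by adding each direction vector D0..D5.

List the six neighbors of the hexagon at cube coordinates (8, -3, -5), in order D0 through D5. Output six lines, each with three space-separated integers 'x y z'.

Center: (8, -3, -5). Add each direction:
  D0: (8, -3, -5) + (1, -1, 0) = (9, -4, -5)
  D1: (8, -3, -5) + (1, 0, -1) = (9, -3, -6)
  D2: (8, -3, -5) + (0, 1, -1) = (8, -2, -6)
  D3: (8, -3, -5) + (-1, 1, 0) = (7, -2, -5)
  D4: (8, -3, -5) + (-1, 0, 1) = (7, -3, -4)
  D5: (8, -3, -5) + (0, -1, 1) = (8, -4, -4)

Answer: 9 -4 -5
9 -3 -6
8 -2 -6
7 -2 -5
7 -3 -4
8 -4 -4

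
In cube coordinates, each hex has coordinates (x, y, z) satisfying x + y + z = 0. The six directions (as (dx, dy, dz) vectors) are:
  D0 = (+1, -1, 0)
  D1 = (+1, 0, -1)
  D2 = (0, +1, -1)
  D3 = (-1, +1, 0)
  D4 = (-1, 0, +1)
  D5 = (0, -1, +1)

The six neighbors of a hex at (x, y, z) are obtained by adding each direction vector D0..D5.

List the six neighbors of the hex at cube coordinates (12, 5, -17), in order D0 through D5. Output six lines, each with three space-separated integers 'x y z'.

Answer: 13 4 -17
13 5 -18
12 6 -18
11 6 -17
11 5 -16
12 4 -16

Derivation:
Center: (12, 5, -17). Add each direction:
  D0: (12, 5, -17) + (1, -1, 0) = (13, 4, -17)
  D1: (12, 5, -17) + (1, 0, -1) = (13, 5, -18)
  D2: (12, 5, -17) + (0, 1, -1) = (12, 6, -18)
  D3: (12, 5, -17) + (-1, 1, 0) = (11, 6, -17)
  D4: (12, 5, -17) + (-1, 0, 1) = (11, 5, -16)
  D5: (12, 5, -17) + (0, -1, 1) = (12, 4, -16)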